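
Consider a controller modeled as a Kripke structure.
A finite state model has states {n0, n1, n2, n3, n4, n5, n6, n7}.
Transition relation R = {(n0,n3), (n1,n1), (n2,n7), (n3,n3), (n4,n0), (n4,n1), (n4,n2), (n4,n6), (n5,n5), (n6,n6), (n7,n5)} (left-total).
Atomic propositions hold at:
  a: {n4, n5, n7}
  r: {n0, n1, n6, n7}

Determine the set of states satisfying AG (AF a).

{n2, n5, n7}

AF a: least fixpoint, start Z0 = {n4, n5, n7}, add states with every successor in Z. Z1 = {n2, n4, n5, n7}; fixed.
Sat(AF a) = {n2, n4, n5, n7}
AG (AF a): greatest fixpoint, start Z0 = {n2, n4, n5, n7}, keep only states in Sat with every successor in Z. Z1 = {n2, n5, n7}; fixed.
Sat(AG (AF a)) = {n2, n5, n7}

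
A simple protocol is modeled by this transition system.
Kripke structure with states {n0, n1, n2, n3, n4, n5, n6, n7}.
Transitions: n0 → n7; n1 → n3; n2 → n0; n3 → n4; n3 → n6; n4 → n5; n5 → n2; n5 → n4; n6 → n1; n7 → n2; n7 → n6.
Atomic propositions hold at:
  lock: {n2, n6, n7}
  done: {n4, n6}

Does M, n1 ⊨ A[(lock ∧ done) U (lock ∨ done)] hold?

Sat(lock ∧ done) = {n6}
Sat(lock ∨ done) = {n2, n4, n6, n7}
A[(lock ∧ done) U (lock ∨ done)]: least fixpoint, start Z0 = Sat((lock ∨ done)) = {n2, n4, n6, n7}, add states in Sat(lock ∧ done) with every successor in Z. Already a fixed point.
Sat(A[(lock ∧ done) U (lock ∨ done)]) = {n2, n4, n6, n7}
n1 ∉ Sat(A[(lock ∧ done) U (lock ∨ done)]) = {n2, n4, n6, n7}, so the formula does not hold at n1.

No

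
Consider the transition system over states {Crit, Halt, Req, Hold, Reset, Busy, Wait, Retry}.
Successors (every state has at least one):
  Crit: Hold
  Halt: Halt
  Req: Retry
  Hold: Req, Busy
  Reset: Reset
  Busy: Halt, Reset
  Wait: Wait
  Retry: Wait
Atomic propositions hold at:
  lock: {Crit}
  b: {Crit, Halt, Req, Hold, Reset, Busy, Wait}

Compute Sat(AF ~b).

Sat(~b) = {Retry}
AF ~b: least fixpoint, start Z0 = {Retry}, add states with every successor in Z. Z1 = {Req, Retry}; fixed.
Sat(AF ~b) = {Req, Retry}

{Req, Retry}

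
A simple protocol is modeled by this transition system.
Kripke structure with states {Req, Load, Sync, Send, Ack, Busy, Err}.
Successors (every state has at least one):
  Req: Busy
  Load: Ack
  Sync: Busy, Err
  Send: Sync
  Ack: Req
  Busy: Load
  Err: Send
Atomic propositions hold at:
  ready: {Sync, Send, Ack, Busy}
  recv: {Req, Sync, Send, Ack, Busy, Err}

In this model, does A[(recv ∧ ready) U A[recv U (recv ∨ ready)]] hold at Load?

No

Sat(recv ∧ ready) = {Sync, Send, Ack, Busy}
Sat(recv ∨ ready) = {Req, Sync, Send, Ack, Busy, Err}
A[recv U (recv ∨ ready)]: least fixpoint, start Z0 = Sat((recv ∨ ready)) = {Req, Sync, Send, Ack, Busy, Err}, add states in Sat(recv) with every successor in Z. Already a fixed point.
Sat(A[recv U (recv ∨ ready)]) = {Req, Sync, Send, Ack, Busy, Err}
A[(recv ∧ ready) U A[recv U (recv ∨ ready)]]: least fixpoint, start Z0 = Sat(A[recv U (recv ∨ ready)]) = {Req, Sync, Send, Ack, Busy, Err}, add states in Sat(recv ∧ ready) with every successor in Z. Already a fixed point.
Sat(A[(recv ∧ ready) U A[recv U (recv ∨ ready)]]) = {Req, Sync, Send, Ack, Busy, Err}
Load ∉ Sat(A[(recv ∧ ready) U A[recv U (recv ∨ ready)]]) = {Req, Sync, Send, Ack, Busy, Err}, so the formula does not hold at Load.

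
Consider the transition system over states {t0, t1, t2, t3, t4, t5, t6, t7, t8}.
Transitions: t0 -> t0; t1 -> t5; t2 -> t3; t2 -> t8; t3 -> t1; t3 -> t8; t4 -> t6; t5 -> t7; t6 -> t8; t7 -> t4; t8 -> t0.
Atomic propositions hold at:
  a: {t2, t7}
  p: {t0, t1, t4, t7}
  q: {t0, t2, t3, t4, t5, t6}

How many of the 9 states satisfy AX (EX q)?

Sat(EX q) = {s : some successor in {t0, t2, t3, t4, t5, t6}} = {t0, t1, t2, t4, t7, t8}
Sat(AX (EX q)) = {s : every successor in {t0, t1, t2, t4, t7, t8}} = {t0, t3, t5, t6, t7, t8}
|Sat(AX (EX q))| = |{t0, t3, t5, t6, t7, t8}| = 6.

6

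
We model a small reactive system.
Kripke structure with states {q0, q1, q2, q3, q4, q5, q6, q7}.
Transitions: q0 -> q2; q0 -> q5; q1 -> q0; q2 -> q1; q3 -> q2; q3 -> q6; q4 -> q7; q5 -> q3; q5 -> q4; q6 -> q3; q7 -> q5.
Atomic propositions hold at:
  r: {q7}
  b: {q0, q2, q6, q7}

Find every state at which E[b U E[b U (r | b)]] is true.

Sat(r | b) = {q0, q2, q6, q7}
E[b U (r | b)]: least fixpoint, start Z0 = Sat((r | b)) = {q0, q2, q6, q7}, add states in Sat(b) with some successor in Z. Already a fixed point.
Sat(E[b U (r | b)]) = {q0, q2, q6, q7}
E[b U E[b U (r | b)]]: least fixpoint, start Z0 = Sat(E[b U (r | b)]) = {q0, q2, q6, q7}, add states in Sat(b) with some successor in Z. Already a fixed point.
Sat(E[b U E[b U (r | b)]]) = {q0, q2, q6, q7}

{q0, q2, q6, q7}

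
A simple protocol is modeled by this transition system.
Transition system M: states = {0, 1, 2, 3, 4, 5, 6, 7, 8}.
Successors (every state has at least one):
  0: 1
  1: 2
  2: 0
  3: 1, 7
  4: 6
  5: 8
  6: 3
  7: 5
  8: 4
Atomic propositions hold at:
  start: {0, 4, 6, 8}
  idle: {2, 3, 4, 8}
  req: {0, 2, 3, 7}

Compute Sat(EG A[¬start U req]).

Sat(¬start) = {1, 2, 3, 5, 7}
A[¬start U req]: least fixpoint, start Z0 = Sat(req) = {0, 2, 3, 7}, add states in Sat(¬start) with every successor in Z. Z1 = {0, 1, 2, 3, 7}; fixed.
Sat(A[¬start U req]) = {0, 1, 2, 3, 7}
EG A[¬start U req]: greatest fixpoint, start Z0 = {0, 1, 2, 3, 7}, keep only states in Sat with some successor in Z. Z1 = {0, 1, 2, 3}; fixed.
Sat(EG A[¬start U req]) = {0, 1, 2, 3}

{0, 1, 2, 3}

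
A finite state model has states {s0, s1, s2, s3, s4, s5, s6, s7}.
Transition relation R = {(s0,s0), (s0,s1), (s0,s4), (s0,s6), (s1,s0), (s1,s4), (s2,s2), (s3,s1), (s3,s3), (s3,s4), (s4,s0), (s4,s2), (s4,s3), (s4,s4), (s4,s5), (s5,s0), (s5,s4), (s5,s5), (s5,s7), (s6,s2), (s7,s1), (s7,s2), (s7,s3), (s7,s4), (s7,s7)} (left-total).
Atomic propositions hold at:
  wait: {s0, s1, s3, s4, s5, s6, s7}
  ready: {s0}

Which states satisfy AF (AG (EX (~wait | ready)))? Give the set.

Sat(~wait) = {s2}
Sat(~wait | ready) = {s0, s2}
Sat(EX (~wait | ready)) = {s : some successor in {s0, s2}} = {s0, s1, s2, s4, s5, s6, s7}
AG (EX (~wait | ready)): greatest fixpoint, start Z0 = {s0, s1, s2, s4, s5, s6, s7}, keep only states in Sat with every successor in Z. Z1 = {s0, s1, s2, s5, s6}; Z2 = {s2, s6}; fixed.
Sat(AG (EX (~wait | ready))) = {s2, s6}
AF (AG (EX (~wait | ready))): least fixpoint, start Z0 = {s2, s6}, add states with every successor in Z. Already a fixed point.
Sat(AF (AG (EX (~wait | ready)))) = {s2, s6}

{s2, s6}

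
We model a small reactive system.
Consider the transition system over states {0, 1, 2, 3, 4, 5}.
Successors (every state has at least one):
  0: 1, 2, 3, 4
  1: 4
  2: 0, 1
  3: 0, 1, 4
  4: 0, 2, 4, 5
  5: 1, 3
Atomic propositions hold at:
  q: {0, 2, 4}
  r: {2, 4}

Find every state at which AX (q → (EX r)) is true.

Sat(EX r) = {s : some successor in {2, 4}} = {0, 1, 3, 4}
Sat(q → (EX r)) = {0, 1, 3, 4, 5}
Sat(AX (q → (EX r))) = {s : every successor in {0, 1, 3, 4, 5}} = {1, 2, 3, 5}

{1, 2, 3, 5}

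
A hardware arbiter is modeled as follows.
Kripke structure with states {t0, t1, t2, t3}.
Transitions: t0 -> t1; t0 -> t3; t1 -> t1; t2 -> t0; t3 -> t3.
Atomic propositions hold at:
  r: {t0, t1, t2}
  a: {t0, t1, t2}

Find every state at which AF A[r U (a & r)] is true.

{t0, t1, t2}

Sat(a & r) = {t0, t1, t2}
A[r U (a & r)]: least fixpoint, start Z0 = Sat((a & r)) = {t0, t1, t2}, add states in Sat(r) with every successor in Z. Already a fixed point.
Sat(A[r U (a & r)]) = {t0, t1, t2}
AF A[r U (a & r)]: least fixpoint, start Z0 = {t0, t1, t2}, add states with every successor in Z. Already a fixed point.
Sat(AF A[r U (a & r)]) = {t0, t1, t2}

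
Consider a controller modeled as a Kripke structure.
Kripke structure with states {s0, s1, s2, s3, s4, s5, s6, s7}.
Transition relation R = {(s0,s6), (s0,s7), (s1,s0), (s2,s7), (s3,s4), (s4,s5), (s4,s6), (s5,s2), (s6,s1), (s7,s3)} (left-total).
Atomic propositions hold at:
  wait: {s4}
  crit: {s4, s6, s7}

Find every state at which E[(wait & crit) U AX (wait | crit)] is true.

Sat(wait & crit) = {s4}
Sat(wait | crit) = {s4, s6, s7}
Sat(AX (wait | crit)) = {s : every successor in {s4, s6, s7}} = {s0, s2, s3}
E[(wait & crit) U AX (wait | crit)]: least fixpoint, start Z0 = Sat(AX (wait | crit)) = {s0, s2, s3}, add states in Sat(wait & crit) with some successor in Z. Already a fixed point.
Sat(E[(wait & crit) U AX (wait | crit)]) = {s0, s2, s3}

{s0, s2, s3}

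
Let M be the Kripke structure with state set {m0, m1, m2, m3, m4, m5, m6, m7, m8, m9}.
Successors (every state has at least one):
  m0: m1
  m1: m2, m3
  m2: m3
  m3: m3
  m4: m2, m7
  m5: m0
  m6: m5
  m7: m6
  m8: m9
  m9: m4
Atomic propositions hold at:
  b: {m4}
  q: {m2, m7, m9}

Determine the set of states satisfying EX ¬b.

Sat(¬b) = {m0, m1, m2, m3, m5, m6, m7, m8, m9}
Sat(EX ¬b) = {s : some successor in {m0, m1, m2, m3, m5, m6, m7, m8, m9}} = {m0, m1, m2, m3, m4, m5, m6, m7, m8}

{m0, m1, m2, m3, m4, m5, m6, m7, m8}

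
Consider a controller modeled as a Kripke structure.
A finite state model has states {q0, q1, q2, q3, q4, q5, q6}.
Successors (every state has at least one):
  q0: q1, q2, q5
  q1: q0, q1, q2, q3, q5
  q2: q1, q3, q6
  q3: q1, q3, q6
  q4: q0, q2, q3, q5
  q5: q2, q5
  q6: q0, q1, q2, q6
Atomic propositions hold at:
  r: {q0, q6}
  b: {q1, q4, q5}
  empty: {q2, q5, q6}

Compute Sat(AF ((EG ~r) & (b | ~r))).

Sat(~r) = {q1, q2, q3, q4, q5}
EG ~r: greatest fixpoint, start Z0 = {q1, q2, q3, q4, q5}, keep only states in Sat with some successor in Z. Already a fixed point.
Sat(EG ~r) = {q1, q2, q3, q4, q5}
Sat(b | ~r) = {q1, q2, q3, q4, q5}
Sat((EG ~r) & (b | ~r)) = {q1, q2, q3, q4, q5}
AF ((EG ~r) & (b | ~r)): least fixpoint, start Z0 = {q1, q2, q3, q4, q5}, add states with every successor in Z. Z1 = {q0, q1, q2, q3, q4, q5}; fixed.
Sat(AF ((EG ~r) & (b | ~r))) = {q0, q1, q2, q3, q4, q5}

{q0, q1, q2, q3, q4, q5}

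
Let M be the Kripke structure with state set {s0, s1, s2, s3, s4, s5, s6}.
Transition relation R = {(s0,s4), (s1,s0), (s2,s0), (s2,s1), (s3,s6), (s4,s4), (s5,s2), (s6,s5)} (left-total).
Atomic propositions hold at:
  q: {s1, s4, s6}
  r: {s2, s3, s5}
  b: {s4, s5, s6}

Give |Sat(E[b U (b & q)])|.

Sat(b & q) = {s4, s6}
E[b U (b & q)]: least fixpoint, start Z0 = Sat((b & q)) = {s4, s6}, add states in Sat(b) with some successor in Z. Already a fixed point.
Sat(E[b U (b & q)]) = {s4, s6}
|Sat(E[b U (b & q)])| = |{s4, s6}| = 2.

2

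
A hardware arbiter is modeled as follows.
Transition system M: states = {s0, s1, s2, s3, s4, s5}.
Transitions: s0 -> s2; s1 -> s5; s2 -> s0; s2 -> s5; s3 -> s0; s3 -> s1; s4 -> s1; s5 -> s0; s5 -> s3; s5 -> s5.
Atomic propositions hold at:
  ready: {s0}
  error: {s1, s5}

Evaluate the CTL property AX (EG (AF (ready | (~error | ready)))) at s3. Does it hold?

Sat(~error) = {s0, s2, s3, s4}
Sat(~error | ready) = {s0, s2, s3, s4}
Sat(ready | (~error | ready)) = {s0, s2, s3, s4}
AF (ready | (~error | ready)): least fixpoint, start Z0 = {s0, s2, s3, s4}, add states with every successor in Z. Already a fixed point.
Sat(AF (ready | (~error | ready))) = {s0, s2, s3, s4}
EG (AF (ready | (~error | ready))): greatest fixpoint, start Z0 = {s0, s2, s3, s4}, keep only states in Sat with some successor in Z. Z1 = {s0, s2, s3}; fixed.
Sat(EG (AF (ready | (~error | ready)))) = {s0, s2, s3}
Sat(AX (EG (AF (ready | (~error | ready))))) = {s : every successor in {s0, s2, s3}} = {s0}
s3 ∉ Sat(AX (EG (AF (ready | (~error | ready))))) = {s0}, so the formula does not hold at s3.

No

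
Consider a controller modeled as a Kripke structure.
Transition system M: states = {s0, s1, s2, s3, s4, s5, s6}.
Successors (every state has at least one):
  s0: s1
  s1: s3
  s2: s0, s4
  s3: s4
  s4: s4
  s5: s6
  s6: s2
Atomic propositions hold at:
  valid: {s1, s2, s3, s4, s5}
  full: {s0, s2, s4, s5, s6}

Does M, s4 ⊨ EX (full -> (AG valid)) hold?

AG valid: greatest fixpoint, start Z0 = {s1, s2, s3, s4, s5}, keep only states in Sat with every successor in Z. Z1 = {s1, s3, s4}; fixed.
Sat(AG valid) = {s1, s3, s4}
Sat(full -> (AG valid)) = {s1, s3, s4}
Sat(EX (full -> (AG valid))) = {s : some successor in {s1, s3, s4}} = {s0, s1, s2, s3, s4}
s4 ∈ Sat(EX (full -> (AG valid))) = {s0, s1, s2, s3, s4}, so the formula holds at s4.

Yes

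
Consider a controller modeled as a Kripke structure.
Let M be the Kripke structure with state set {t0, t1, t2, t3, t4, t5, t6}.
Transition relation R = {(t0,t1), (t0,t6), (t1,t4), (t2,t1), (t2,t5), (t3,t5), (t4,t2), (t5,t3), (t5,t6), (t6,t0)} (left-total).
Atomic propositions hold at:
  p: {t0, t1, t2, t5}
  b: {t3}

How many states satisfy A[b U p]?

A[b U p]: least fixpoint, start Z0 = Sat(p) = {t0, t1, t2, t5}, add states in Sat(b) with every successor in Z. Z1 = {t0, t1, t2, t3, t5}; fixed.
Sat(A[b U p]) = {t0, t1, t2, t3, t5}
|Sat(A[b U p])| = |{t0, t1, t2, t3, t5}| = 5.

5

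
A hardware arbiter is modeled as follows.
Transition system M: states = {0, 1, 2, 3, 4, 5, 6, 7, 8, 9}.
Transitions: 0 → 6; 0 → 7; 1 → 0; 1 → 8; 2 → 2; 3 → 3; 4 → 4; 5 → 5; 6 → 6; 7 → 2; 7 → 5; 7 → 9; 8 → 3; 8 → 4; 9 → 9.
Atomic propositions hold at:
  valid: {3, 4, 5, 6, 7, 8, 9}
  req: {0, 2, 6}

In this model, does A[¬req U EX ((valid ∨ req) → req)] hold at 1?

Yes

Sat(¬req) = {1, 3, 4, 5, 7, 8, 9}
Sat(valid ∨ req) = {0, 2, 3, 4, 5, 6, 7, 8, 9}
Sat((valid ∨ req) → req) = {0, 1, 2, 6}
Sat(EX ((valid ∨ req) → req)) = {s : some successor in {0, 1, 2, 6}} = {0, 1, 2, 6, 7}
A[¬req U EX ((valid ∨ req) → req)]: least fixpoint, start Z0 = Sat(EX ((valid ∨ req) → req)) = {0, 1, 2, 6, 7}, add states in Sat(¬req) with every successor in Z. Already a fixed point.
Sat(A[¬req U EX ((valid ∨ req) → req)]) = {0, 1, 2, 6, 7}
1 ∈ Sat(A[¬req U EX ((valid ∨ req) → req)]) = {0, 1, 2, 6, 7}, so the formula holds at 1.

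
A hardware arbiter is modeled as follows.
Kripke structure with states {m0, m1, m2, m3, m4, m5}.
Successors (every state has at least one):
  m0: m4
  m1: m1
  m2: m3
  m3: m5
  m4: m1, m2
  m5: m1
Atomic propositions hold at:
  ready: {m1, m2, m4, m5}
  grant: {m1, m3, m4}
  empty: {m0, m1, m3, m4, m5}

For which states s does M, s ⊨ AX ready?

Sat(AX ready) = {s : every successor in {m1, m2, m4, m5}} = {m0, m1, m3, m4, m5}

{m0, m1, m3, m4, m5}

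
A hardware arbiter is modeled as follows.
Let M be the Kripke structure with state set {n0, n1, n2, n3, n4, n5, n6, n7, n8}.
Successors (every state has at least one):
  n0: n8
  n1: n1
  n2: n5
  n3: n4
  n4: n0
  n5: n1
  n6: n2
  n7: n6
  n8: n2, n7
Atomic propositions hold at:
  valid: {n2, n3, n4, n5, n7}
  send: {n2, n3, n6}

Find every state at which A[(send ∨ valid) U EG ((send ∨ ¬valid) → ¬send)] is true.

{n1, n2, n5, n6, n7}

Sat(send ∨ valid) = {n2, n3, n4, n5, n6, n7}
Sat(¬valid) = {n0, n1, n6, n8}
Sat(send ∨ ¬valid) = {n0, n1, n2, n3, n6, n8}
Sat(¬send) = {n0, n1, n4, n5, n7, n8}
Sat((send ∨ ¬valid) → ¬send) = {n0, n1, n4, n5, n7, n8}
EG ((send ∨ ¬valid) → ¬send): greatest fixpoint, start Z0 = {n0, n1, n4, n5, n7, n8}, keep only states in Sat with some successor in Z. Z1 = {n0, n1, n4, n5, n8}; Z2 = {n0, n1, n4, n5}; Z3 = {n1, n4, n5}; Z4 = {n1, n5}; fixed.
Sat(EG ((send ∨ ¬valid) → ¬send)) = {n1, n5}
A[(send ∨ valid) U EG ((send ∨ ¬valid) → ¬send)]: least fixpoint, start Z0 = Sat(EG ((send ∨ ¬valid) → ¬send)) = {n1, n5}, add states in Sat(send ∨ valid) with every successor in Z. Z1 = {n1, n2, n5}; Z2 = {n1, n2, n5, n6}; Z3 = {n1, n2, n5, n6, n7}; fixed.
Sat(A[(send ∨ valid) U EG ((send ∨ ¬valid) → ¬send)]) = {n1, n2, n5, n6, n7}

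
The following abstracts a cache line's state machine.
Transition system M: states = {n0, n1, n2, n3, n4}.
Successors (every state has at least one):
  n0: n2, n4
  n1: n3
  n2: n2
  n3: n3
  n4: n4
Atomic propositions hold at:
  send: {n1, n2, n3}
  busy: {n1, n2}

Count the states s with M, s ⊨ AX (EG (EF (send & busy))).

1

Sat(send & busy) = {n1, n2}
EF (send & busy): least fixpoint, start Z0 = {n1, n2}, add states with some successor in Z. Z1 = {n0, n1, n2}; fixed.
Sat(EF (send & busy)) = {n0, n1, n2}
EG (EF (send & busy)): greatest fixpoint, start Z0 = {n0, n1, n2}, keep only states in Sat with some successor in Z. Z1 = {n0, n2}; fixed.
Sat(EG (EF (send & busy))) = {n0, n2}
Sat(AX (EG (EF (send & busy)))) = {s : every successor in {n0, n2}} = {n2}
|Sat(AX (EG (EF (send & busy))))| = |{n2}| = 1.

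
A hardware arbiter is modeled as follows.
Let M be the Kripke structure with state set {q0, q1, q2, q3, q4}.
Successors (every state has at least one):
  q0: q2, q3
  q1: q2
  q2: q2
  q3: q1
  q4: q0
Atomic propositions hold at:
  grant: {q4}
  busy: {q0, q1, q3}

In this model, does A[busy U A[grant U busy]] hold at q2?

A[grant U busy]: least fixpoint, start Z0 = Sat(busy) = {q0, q1, q3}, add states in Sat(grant) with every successor in Z. Z1 = {q0, q1, q3, q4}; fixed.
Sat(A[grant U busy]) = {q0, q1, q3, q4}
A[busy U A[grant U busy]]: least fixpoint, start Z0 = Sat(A[grant U busy]) = {q0, q1, q3, q4}, add states in Sat(busy) with every successor in Z. Already a fixed point.
Sat(A[busy U A[grant U busy]]) = {q0, q1, q3, q4}
q2 ∉ Sat(A[busy U A[grant U busy]]) = {q0, q1, q3, q4}, so the formula does not hold at q2.

No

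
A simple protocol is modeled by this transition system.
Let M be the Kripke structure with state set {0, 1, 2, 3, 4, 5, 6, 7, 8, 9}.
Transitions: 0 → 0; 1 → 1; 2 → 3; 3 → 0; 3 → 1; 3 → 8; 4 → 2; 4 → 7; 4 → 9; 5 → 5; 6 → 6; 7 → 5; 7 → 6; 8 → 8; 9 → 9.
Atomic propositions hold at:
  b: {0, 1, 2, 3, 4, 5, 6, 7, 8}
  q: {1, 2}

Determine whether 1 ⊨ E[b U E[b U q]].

Yes

E[b U q]: least fixpoint, start Z0 = Sat(q) = {1, 2}, add states in Sat(b) with some successor in Z. Z1 = {1, 2, 3, 4}; fixed.
Sat(E[b U q]) = {1, 2, 3, 4}
E[b U E[b U q]]: least fixpoint, start Z0 = Sat(E[b U q]) = {1, 2, 3, 4}, add states in Sat(b) with some successor in Z. Already a fixed point.
Sat(E[b U E[b U q]]) = {1, 2, 3, 4}
1 ∈ Sat(E[b U E[b U q]]) = {1, 2, 3, 4}, so the formula holds at 1.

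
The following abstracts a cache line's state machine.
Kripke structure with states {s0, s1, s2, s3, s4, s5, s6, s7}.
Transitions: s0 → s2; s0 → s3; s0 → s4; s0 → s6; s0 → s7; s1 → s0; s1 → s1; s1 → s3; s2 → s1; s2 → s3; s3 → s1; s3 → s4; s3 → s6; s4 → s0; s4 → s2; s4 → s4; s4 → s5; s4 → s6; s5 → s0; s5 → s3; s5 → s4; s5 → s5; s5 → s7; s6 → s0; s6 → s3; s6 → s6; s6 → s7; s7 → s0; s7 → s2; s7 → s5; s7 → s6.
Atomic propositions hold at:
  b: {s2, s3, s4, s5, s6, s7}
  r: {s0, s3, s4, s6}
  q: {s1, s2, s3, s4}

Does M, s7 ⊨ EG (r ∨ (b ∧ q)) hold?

Sat(b ∧ q) = {s2, s3, s4}
Sat(r ∨ (b ∧ q)) = {s0, s2, s3, s4, s6}
EG (r ∨ (b ∧ q)): greatest fixpoint, start Z0 = {s0, s2, s3, s4, s6}, keep only states in Sat with some successor in Z. Already a fixed point.
Sat(EG (r ∨ (b ∧ q))) = {s0, s2, s3, s4, s6}
s7 ∉ Sat(EG (r ∨ (b ∧ q))) = {s0, s2, s3, s4, s6}, so the formula does not hold at s7.

No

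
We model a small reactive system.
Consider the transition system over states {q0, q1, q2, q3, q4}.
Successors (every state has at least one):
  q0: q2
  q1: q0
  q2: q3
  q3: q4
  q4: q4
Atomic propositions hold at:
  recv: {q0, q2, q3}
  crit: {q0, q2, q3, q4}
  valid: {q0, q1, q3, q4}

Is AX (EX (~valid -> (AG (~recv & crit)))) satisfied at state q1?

Sat(~valid) = {q2}
Sat(~recv) = {q1, q4}
Sat(~recv & crit) = {q4}
AG (~recv & crit): greatest fixpoint, start Z0 = {q4}, keep only states in Sat with every successor in Z. Already a fixed point.
Sat(AG (~recv & crit)) = {q4}
Sat(~valid -> (AG (~recv & crit))) = {q0, q1, q3, q4}
Sat(EX (~valid -> (AG (~recv & crit)))) = {s : some successor in {q0, q1, q3, q4}} = {q1, q2, q3, q4}
Sat(AX (EX (~valid -> (AG (~recv & crit))))) = {s : every successor in {q1, q2, q3, q4}} = {q0, q2, q3, q4}
q1 ∉ Sat(AX (EX (~valid -> (AG (~recv & crit))))) = {q0, q2, q3, q4}, so the formula does not hold at q1.

No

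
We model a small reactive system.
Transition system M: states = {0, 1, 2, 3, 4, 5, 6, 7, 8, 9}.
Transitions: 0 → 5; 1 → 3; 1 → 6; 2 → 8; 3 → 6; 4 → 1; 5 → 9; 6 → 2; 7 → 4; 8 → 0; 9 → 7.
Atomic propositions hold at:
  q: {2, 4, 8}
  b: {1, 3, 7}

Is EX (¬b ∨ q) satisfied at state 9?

Sat(¬b) = {0, 2, 4, 5, 6, 8, 9}
Sat(¬b ∨ q) = {0, 2, 4, 5, 6, 8, 9}
Sat(EX (¬b ∨ q)) = {s : some successor in {0, 2, 4, 5, 6, 8, 9}} = {0, 1, 2, 3, 5, 6, 7, 8}
9 ∉ Sat(EX (¬b ∨ q)) = {0, 1, 2, 3, 5, 6, 7, 8}, so the formula does not hold at 9.

No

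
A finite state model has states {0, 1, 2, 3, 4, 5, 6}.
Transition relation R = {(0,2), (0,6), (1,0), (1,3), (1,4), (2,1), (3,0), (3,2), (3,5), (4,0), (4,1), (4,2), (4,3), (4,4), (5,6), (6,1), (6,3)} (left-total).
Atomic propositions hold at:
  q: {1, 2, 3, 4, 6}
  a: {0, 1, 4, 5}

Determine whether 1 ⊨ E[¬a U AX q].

No

Sat(¬a) = {2, 3, 6}
Sat(AX q) = {s : every successor in {1, 2, 3, 4, 6}} = {0, 2, 5, 6}
E[¬a U AX q]: least fixpoint, start Z0 = Sat(AX q) = {0, 2, 5, 6}, add states in Sat(¬a) with some successor in Z. Z1 = {0, 2, 3, 5, 6}; fixed.
Sat(E[¬a U AX q]) = {0, 2, 3, 5, 6}
1 ∉ Sat(E[¬a U AX q]) = {0, 2, 3, 5, 6}, so the formula does not hold at 1.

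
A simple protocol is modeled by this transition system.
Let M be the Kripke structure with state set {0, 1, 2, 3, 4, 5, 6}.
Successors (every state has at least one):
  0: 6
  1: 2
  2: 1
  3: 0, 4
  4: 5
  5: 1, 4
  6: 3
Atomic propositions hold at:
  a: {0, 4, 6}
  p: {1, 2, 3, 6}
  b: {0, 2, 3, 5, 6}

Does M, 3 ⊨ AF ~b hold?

No

Sat(~b) = {1, 4}
AF ~b: least fixpoint, start Z0 = {1, 4}, add states with every successor in Z. Z1 = {1, 2, 4, 5}; fixed.
Sat(AF ~b) = {1, 2, 4, 5}
3 ∉ Sat(AF ~b) = {1, 2, 4, 5}, so the formula does not hold at 3.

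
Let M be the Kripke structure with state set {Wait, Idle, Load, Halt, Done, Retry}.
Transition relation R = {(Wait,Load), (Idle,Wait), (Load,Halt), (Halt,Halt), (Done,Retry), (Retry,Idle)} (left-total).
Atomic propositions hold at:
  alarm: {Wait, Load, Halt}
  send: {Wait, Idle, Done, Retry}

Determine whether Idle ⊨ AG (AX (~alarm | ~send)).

Sat(~alarm) = {Idle, Done, Retry}
Sat(~send) = {Load, Halt}
Sat(~alarm | ~send) = {Idle, Load, Halt, Done, Retry}
Sat(AX (~alarm | ~send)) = {s : every successor in {Idle, Load, Halt, Done, Retry}} = {Wait, Load, Halt, Done, Retry}
AG (AX (~alarm | ~send)): greatest fixpoint, start Z0 = {Wait, Load, Halt, Done, Retry}, keep only states in Sat with every successor in Z. Z1 = {Wait, Load, Halt, Done}; Z2 = {Wait, Load, Halt}; fixed.
Sat(AG (AX (~alarm | ~send))) = {Wait, Load, Halt}
Idle ∉ Sat(AG (AX (~alarm | ~send))) = {Wait, Load, Halt}, so the formula does not hold at Idle.

No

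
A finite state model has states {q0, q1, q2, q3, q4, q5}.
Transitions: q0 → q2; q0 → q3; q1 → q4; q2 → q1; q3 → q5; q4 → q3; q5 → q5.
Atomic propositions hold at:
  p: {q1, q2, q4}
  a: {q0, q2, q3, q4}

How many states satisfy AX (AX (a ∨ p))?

2

Sat(a ∨ p) = {q0, q1, q2, q3, q4}
Sat(AX (a ∨ p)) = {s : every successor in {q0, q1, q2, q3, q4}} = {q0, q1, q2, q4}
Sat(AX (AX (a ∨ p))) = {s : every successor in {q0, q1, q2, q4}} = {q1, q2}
|Sat(AX (AX (a ∨ p)))| = |{q1, q2}| = 2.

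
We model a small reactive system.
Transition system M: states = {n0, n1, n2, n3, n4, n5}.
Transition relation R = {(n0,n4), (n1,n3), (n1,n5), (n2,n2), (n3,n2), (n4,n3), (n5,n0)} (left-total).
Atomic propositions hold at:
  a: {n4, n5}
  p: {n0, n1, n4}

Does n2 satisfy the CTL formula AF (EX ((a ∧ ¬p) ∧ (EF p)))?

No

Sat(¬p) = {n2, n3, n5}
Sat(a ∧ ¬p) = {n5}
EF p: least fixpoint, start Z0 = {n0, n1, n4}, add states with some successor in Z. Z1 = {n0, n1, n4, n5}; fixed.
Sat(EF p) = {n0, n1, n4, n5}
Sat((a ∧ ¬p) ∧ (EF p)) = {n5}
Sat(EX ((a ∧ ¬p) ∧ (EF p))) = {s : some successor in {n5}} = {n1}
AF (EX ((a ∧ ¬p) ∧ (EF p))): least fixpoint, start Z0 = {n1}, add states with every successor in Z. Already a fixed point.
Sat(AF (EX ((a ∧ ¬p) ∧ (EF p)))) = {n1}
n2 ∉ Sat(AF (EX ((a ∧ ¬p) ∧ (EF p)))) = {n1}, so the formula does not hold at n2.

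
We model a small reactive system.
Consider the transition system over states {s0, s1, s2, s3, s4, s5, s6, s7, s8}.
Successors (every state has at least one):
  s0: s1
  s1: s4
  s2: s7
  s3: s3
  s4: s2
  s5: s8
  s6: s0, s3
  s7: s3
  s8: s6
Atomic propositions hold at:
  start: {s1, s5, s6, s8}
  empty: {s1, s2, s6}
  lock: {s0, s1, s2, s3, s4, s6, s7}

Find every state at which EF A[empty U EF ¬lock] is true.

{s5, s8}

Sat(¬lock) = {s5, s8}
EF ¬lock: least fixpoint, start Z0 = {s5, s8}, add states with some successor in Z. Already a fixed point.
Sat(EF ¬lock) = {s5, s8}
A[empty U EF ¬lock]: least fixpoint, start Z0 = Sat(EF ¬lock) = {s5, s8}, add states in Sat(empty) with every successor in Z. Already a fixed point.
Sat(A[empty U EF ¬lock]) = {s5, s8}
EF A[empty U EF ¬lock]: least fixpoint, start Z0 = {s5, s8}, add states with some successor in Z. Already a fixed point.
Sat(EF A[empty U EF ¬lock]) = {s5, s8}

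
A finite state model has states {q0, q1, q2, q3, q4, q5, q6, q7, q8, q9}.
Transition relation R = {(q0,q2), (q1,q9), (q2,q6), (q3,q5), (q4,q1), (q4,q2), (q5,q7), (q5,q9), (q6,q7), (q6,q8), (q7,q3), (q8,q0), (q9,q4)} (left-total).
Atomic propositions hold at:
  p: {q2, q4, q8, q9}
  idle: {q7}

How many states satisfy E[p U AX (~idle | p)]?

Sat(~idle) = {q0, q1, q2, q3, q4, q5, q6, q8, q9}
Sat(~idle | p) = {q0, q1, q2, q3, q4, q5, q6, q8, q9}
Sat(AX (~idle | p)) = {s : every successor in {q0, q1, q2, q3, q4, q5, q6, q8, q9}} = {q0, q1, q2, q3, q4, q7, q8, q9}
E[p U AX (~idle | p)]: least fixpoint, start Z0 = Sat(AX (~idle | p)) = {q0, q1, q2, q3, q4, q7, q8, q9}, add states in Sat(p) with some successor in Z. Already a fixed point.
Sat(E[p U AX (~idle | p)]) = {q0, q1, q2, q3, q4, q7, q8, q9}
|Sat(E[p U AX (~idle | p)])| = |{q0, q1, q2, q3, q4, q7, q8, q9}| = 8.

8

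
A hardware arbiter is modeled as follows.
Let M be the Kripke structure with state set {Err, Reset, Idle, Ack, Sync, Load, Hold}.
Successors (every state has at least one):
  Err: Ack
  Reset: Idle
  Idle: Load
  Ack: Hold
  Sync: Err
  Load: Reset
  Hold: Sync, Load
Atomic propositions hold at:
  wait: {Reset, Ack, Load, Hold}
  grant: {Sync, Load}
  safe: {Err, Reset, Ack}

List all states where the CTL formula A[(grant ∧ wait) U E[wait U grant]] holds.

Sat(grant ∧ wait) = {Load}
E[wait U grant]: least fixpoint, start Z0 = Sat(grant) = {Sync, Load}, add states in Sat(wait) with some successor in Z. Z1 = {Sync, Load, Hold}; Z2 = {Ack, Sync, Load, Hold}; fixed.
Sat(E[wait U grant]) = {Ack, Sync, Load, Hold}
A[(grant ∧ wait) U E[wait U grant]]: least fixpoint, start Z0 = Sat(E[wait U grant]) = {Ack, Sync, Load, Hold}, add states in Sat(grant ∧ wait) with every successor in Z. Already a fixed point.
Sat(A[(grant ∧ wait) U E[wait U grant]]) = {Ack, Sync, Load, Hold}

{Ack, Sync, Load, Hold}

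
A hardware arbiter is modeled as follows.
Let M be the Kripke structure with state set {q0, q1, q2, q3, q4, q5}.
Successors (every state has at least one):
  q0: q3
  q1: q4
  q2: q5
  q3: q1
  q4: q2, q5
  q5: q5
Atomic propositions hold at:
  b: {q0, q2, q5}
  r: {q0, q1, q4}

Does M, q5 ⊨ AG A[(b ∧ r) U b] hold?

Sat(b ∧ r) = {q0}
A[(b ∧ r) U b]: least fixpoint, start Z0 = Sat(b) = {q0, q2, q5}, add states in Sat(b ∧ r) with every successor in Z. Already a fixed point.
Sat(A[(b ∧ r) U b]) = {q0, q2, q5}
AG A[(b ∧ r) U b]: greatest fixpoint, start Z0 = {q0, q2, q5}, keep only states in Sat with every successor in Z. Z1 = {q2, q5}; fixed.
Sat(AG A[(b ∧ r) U b]) = {q2, q5}
q5 ∈ Sat(AG A[(b ∧ r) U b]) = {q2, q5}, so the formula holds at q5.

Yes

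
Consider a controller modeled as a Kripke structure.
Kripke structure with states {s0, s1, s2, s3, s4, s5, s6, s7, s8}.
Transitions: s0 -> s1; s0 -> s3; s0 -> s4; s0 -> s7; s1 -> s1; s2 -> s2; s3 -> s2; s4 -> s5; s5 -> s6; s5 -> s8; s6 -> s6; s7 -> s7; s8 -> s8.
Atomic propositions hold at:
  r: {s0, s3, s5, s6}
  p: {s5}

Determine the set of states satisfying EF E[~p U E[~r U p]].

{s0, s4, s5}

Sat(~p) = {s0, s1, s2, s3, s4, s6, s7, s8}
Sat(~r) = {s1, s2, s4, s7, s8}
E[~r U p]: least fixpoint, start Z0 = Sat(p) = {s5}, add states in Sat(~r) with some successor in Z. Z1 = {s4, s5}; fixed.
Sat(E[~r U p]) = {s4, s5}
E[~p U E[~r U p]]: least fixpoint, start Z0 = Sat(E[~r U p]) = {s4, s5}, add states in Sat(~p) with some successor in Z. Z1 = {s0, s4, s5}; fixed.
Sat(E[~p U E[~r U p]]) = {s0, s4, s5}
EF E[~p U E[~r U p]]: least fixpoint, start Z0 = {s0, s4, s5}, add states with some successor in Z. Already a fixed point.
Sat(EF E[~p U E[~r U p]]) = {s0, s4, s5}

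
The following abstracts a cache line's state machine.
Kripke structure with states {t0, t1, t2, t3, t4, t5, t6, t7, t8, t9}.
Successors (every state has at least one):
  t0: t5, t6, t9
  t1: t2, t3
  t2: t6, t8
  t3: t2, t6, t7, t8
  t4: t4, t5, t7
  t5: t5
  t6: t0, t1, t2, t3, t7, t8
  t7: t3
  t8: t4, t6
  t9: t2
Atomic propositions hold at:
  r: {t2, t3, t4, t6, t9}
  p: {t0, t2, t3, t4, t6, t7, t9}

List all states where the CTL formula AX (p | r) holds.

{t1, t7, t8, t9}

Sat(p | r) = {t0, t2, t3, t4, t6, t7, t9}
Sat(AX (p | r)) = {s : every successor in {t0, t2, t3, t4, t6, t7, t9}} = {t1, t7, t8, t9}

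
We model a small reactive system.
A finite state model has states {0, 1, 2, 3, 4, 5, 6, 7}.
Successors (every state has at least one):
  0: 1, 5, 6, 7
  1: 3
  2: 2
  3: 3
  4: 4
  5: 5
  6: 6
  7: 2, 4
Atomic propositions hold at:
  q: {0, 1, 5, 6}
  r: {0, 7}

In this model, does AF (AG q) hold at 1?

AG q: greatest fixpoint, start Z0 = {0, 1, 5, 6}, keep only states in Sat with every successor in Z. Z1 = {5, 6}; fixed.
Sat(AG q) = {5, 6}
AF (AG q): least fixpoint, start Z0 = {5, 6}, add states with every successor in Z. Already a fixed point.
Sat(AF (AG q)) = {5, 6}
1 ∉ Sat(AF (AG q)) = {5, 6}, so the formula does not hold at 1.

No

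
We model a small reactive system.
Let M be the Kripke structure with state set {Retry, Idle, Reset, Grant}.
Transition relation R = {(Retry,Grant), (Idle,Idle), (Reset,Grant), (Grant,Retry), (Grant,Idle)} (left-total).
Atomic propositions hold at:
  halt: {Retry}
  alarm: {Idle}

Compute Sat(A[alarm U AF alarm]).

AF alarm: least fixpoint, start Z0 = {Idle}, add states with every successor in Z. Already a fixed point.
Sat(AF alarm) = {Idle}
A[alarm U AF alarm]: least fixpoint, start Z0 = Sat(AF alarm) = {Idle}, add states in Sat(alarm) with every successor in Z. Already a fixed point.
Sat(A[alarm U AF alarm]) = {Idle}

{Idle}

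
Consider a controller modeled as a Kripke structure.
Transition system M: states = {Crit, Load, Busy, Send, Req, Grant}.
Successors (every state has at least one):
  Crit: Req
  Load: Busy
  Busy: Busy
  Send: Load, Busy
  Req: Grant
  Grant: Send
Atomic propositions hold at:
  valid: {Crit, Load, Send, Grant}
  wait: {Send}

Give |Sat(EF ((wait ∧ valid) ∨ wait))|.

Sat(wait ∧ valid) = {Send}
Sat((wait ∧ valid) ∨ wait) = {Send}
EF ((wait ∧ valid) ∨ wait): least fixpoint, start Z0 = {Send}, add states with some successor in Z. Z1 = {Send, Grant}; Z2 = {Send, Req, Grant}; Z3 = {Crit, Send, Req, Grant}; fixed.
Sat(EF ((wait ∧ valid) ∨ wait)) = {Crit, Send, Req, Grant}
|Sat(EF ((wait ∧ valid) ∨ wait))| = |{Crit, Send, Req, Grant}| = 4.

4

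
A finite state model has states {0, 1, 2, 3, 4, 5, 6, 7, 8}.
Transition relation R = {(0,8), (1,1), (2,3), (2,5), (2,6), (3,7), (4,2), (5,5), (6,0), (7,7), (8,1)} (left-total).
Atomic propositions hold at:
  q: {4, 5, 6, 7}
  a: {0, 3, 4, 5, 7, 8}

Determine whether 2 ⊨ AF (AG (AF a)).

No

AF a: least fixpoint, start Z0 = {0, 3, 4, 5, 7, 8}, add states with every successor in Z. Z1 = {0, 3, 4, 5, 6, 7, 8}; Z2 = {0, 2, 3, 4, 5, 6, 7, 8}; fixed.
Sat(AF a) = {0, 2, 3, 4, 5, 6, 7, 8}
AG (AF a): greatest fixpoint, start Z0 = {0, 2, 3, 4, 5, 6, 7, 8}, keep only states in Sat with every successor in Z. Z1 = {0, 2, 3, 4, 5, 6, 7}; Z2 = {2, 3, 4, 5, 6, 7}; Z3 = {2, 3, 4, 5, 7}; Z4 = {3, 4, 5, 7}; Z5 = {3, 5, 7}; fixed.
Sat(AG (AF a)) = {3, 5, 7}
AF (AG (AF a)): least fixpoint, start Z0 = {3, 5, 7}, add states with every successor in Z. Already a fixed point.
Sat(AF (AG (AF a))) = {3, 5, 7}
2 ∉ Sat(AF (AG (AF a))) = {3, 5, 7}, so the formula does not hold at 2.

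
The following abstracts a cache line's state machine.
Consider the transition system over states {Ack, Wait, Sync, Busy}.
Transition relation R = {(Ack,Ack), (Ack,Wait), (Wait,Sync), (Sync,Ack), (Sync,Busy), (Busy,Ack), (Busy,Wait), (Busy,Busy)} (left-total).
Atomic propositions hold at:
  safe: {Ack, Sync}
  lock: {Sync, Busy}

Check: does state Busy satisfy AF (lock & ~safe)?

Sat(~safe) = {Wait, Busy}
Sat(lock & ~safe) = {Busy}
AF (lock & ~safe): least fixpoint, start Z0 = {Busy}, add states with every successor in Z. Already a fixed point.
Sat(AF (lock & ~safe)) = {Busy}
Busy ∈ Sat(AF (lock & ~safe)) = {Busy}, so the formula holds at Busy.

Yes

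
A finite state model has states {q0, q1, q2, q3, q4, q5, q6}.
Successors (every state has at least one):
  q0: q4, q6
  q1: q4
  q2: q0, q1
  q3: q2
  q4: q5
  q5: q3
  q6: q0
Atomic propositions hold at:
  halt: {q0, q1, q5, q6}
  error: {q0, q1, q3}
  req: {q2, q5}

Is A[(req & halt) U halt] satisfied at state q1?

Sat(req & halt) = {q5}
A[(req & halt) U halt]: least fixpoint, start Z0 = Sat(halt) = {q0, q1, q5, q6}, add states in Sat(req & halt) with every successor in Z. Already a fixed point.
Sat(A[(req & halt) U halt]) = {q0, q1, q5, q6}
q1 ∈ Sat(A[(req & halt) U halt]) = {q0, q1, q5, q6}, so the formula holds at q1.

Yes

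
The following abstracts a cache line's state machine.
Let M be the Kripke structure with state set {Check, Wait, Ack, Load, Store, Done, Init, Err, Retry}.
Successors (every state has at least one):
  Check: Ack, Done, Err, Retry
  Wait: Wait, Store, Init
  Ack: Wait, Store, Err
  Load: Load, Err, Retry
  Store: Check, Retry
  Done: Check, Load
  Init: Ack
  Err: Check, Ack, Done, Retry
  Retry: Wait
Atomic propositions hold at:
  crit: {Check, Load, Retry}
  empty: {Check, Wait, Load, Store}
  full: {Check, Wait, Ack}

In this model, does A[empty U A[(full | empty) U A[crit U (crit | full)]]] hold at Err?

No

Sat(full | empty) = {Check, Wait, Ack, Load, Store}
Sat(crit | full) = {Check, Wait, Ack, Load, Retry}
A[crit U (crit | full)]: least fixpoint, start Z0 = Sat((crit | full)) = {Check, Wait, Ack, Load, Retry}, add states in Sat(crit) with every successor in Z. Already a fixed point.
Sat(A[crit U (crit | full)]) = {Check, Wait, Ack, Load, Retry}
A[(full | empty) U A[crit U (crit | full)]]: least fixpoint, start Z0 = Sat(A[crit U (crit | full)]) = {Check, Wait, Ack, Load, Retry}, add states in Sat(full | empty) with every successor in Z. Z1 = {Check, Wait, Ack, Load, Store, Retry}; fixed.
Sat(A[(full | empty) U A[crit U (crit | full)]]) = {Check, Wait, Ack, Load, Store, Retry}
A[empty U A[(full | empty) U A[crit U (crit | full)]]]: least fixpoint, start Z0 = Sat(A[(full | empty) U A[crit U (crit | full)]]) = {Check, Wait, Ack, Load, Store, Retry}, add states in Sat(empty) with every successor in Z. Already a fixed point.
Sat(A[empty U A[(full | empty) U A[crit U (crit | full)]]]) = {Check, Wait, Ack, Load, Store, Retry}
Err ∉ Sat(A[empty U A[(full | empty) U A[crit U (crit | full)]]]) = {Check, Wait, Ack, Load, Store, Retry}, so the formula does not hold at Err.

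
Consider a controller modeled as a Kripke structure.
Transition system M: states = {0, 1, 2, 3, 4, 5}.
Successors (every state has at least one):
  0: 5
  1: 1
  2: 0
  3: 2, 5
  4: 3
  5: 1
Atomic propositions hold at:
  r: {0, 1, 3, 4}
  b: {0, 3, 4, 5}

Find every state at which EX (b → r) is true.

Sat(b → r) = {0, 1, 2, 3, 4}
Sat(EX (b → r)) = {s : some successor in {0, 1, 2, 3, 4}} = {1, 2, 3, 4, 5}

{1, 2, 3, 4, 5}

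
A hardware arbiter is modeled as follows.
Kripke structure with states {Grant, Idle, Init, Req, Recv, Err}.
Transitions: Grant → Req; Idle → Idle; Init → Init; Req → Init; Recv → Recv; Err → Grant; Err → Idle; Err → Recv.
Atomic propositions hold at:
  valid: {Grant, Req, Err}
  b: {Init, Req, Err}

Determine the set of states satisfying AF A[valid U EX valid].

{Grant, Err}

Sat(EX valid) = {s : some successor in {Grant, Req, Err}} = {Grant, Err}
A[valid U EX valid]: least fixpoint, start Z0 = Sat(EX valid) = {Grant, Err}, add states in Sat(valid) with every successor in Z. Already a fixed point.
Sat(A[valid U EX valid]) = {Grant, Err}
AF A[valid U EX valid]: least fixpoint, start Z0 = {Grant, Err}, add states with every successor in Z. Already a fixed point.
Sat(AF A[valid U EX valid]) = {Grant, Err}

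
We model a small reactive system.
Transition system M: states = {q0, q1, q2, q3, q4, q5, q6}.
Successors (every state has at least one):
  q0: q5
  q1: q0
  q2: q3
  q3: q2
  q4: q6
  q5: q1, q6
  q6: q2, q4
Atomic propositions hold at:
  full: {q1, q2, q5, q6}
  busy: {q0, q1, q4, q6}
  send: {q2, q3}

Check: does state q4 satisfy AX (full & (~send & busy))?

Yes

Sat(~send) = {q0, q1, q4, q5, q6}
Sat(~send & busy) = {q0, q1, q4, q6}
Sat(full & (~send & busy)) = {q1, q6}
Sat(AX (full & (~send & busy))) = {s : every successor in {q1, q6}} = {q4, q5}
q4 ∈ Sat(AX (full & (~send & busy))) = {q4, q5}, so the formula holds at q4.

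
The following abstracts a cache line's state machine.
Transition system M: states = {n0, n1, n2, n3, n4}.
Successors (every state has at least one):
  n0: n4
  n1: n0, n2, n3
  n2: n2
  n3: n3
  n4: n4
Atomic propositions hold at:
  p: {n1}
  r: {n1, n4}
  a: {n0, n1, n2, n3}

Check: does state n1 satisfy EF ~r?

Yes

Sat(~r) = {n0, n2, n3}
EF ~r: least fixpoint, start Z0 = {n0, n2, n3}, add states with some successor in Z. Z1 = {n0, n1, n2, n3}; fixed.
Sat(EF ~r) = {n0, n1, n2, n3}
n1 ∈ Sat(EF ~r) = {n0, n1, n2, n3}, so the formula holds at n1.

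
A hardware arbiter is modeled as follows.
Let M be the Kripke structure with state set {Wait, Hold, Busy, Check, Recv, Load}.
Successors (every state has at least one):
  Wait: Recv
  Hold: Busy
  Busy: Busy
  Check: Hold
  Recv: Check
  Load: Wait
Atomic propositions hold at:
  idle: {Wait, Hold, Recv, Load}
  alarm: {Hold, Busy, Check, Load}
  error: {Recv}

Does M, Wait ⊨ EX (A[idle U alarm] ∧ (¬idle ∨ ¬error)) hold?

No

A[idle U alarm]: least fixpoint, start Z0 = Sat(alarm) = {Hold, Busy, Check, Load}, add states in Sat(idle) with every successor in Z. Z1 = {Hold, Busy, Check, Recv, Load}; Z2 = {Wait, Hold, Busy, Check, Recv, Load}; fixed.
Sat(A[idle U alarm]) = {Wait, Hold, Busy, Check, Recv, Load}
Sat(¬idle) = {Busy, Check}
Sat(¬error) = {Wait, Hold, Busy, Check, Load}
Sat(¬idle ∨ ¬error) = {Wait, Hold, Busy, Check, Load}
Sat(A[idle U alarm] ∧ (¬idle ∨ ¬error)) = {Wait, Hold, Busy, Check, Load}
Sat(EX (A[idle U alarm] ∧ (¬idle ∨ ¬error))) = {s : some successor in {Wait, Hold, Busy, Check, Load}} = {Hold, Busy, Check, Recv, Load}
Wait ∉ Sat(EX (A[idle U alarm] ∧ (¬idle ∨ ¬error))) = {Hold, Busy, Check, Recv, Load}, so the formula does not hold at Wait.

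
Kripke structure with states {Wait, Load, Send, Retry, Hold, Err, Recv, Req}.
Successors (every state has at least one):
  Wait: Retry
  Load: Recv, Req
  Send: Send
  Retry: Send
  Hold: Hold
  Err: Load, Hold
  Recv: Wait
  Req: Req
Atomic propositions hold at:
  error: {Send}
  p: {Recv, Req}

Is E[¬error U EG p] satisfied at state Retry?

Sat(¬error) = {Wait, Load, Retry, Hold, Err, Recv, Req}
EG p: greatest fixpoint, start Z0 = {Recv, Req}, keep only states in Sat with some successor in Z. Z1 = {Req}; fixed.
Sat(EG p) = {Req}
E[¬error U EG p]: least fixpoint, start Z0 = Sat(EG p) = {Req}, add states in Sat(¬error) with some successor in Z. Z1 = {Load, Req}; Z2 = {Load, Err, Req}; fixed.
Sat(E[¬error U EG p]) = {Load, Err, Req}
Retry ∉ Sat(E[¬error U EG p]) = {Load, Err, Req}, so the formula does not hold at Retry.

No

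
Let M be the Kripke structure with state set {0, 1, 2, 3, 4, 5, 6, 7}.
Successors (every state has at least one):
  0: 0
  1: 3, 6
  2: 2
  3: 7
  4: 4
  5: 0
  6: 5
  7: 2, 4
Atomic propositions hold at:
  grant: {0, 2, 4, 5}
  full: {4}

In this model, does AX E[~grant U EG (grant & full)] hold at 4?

Sat(~grant) = {1, 3, 6, 7}
Sat(grant & full) = {4}
EG (grant & full): greatest fixpoint, start Z0 = {4}, keep only states in Sat with some successor in Z. Already a fixed point.
Sat(EG (grant & full)) = {4}
E[~grant U EG (grant & full)]: least fixpoint, start Z0 = Sat(EG (grant & full)) = {4}, add states in Sat(~grant) with some successor in Z. Z1 = {4, 7}; Z2 = {3, 4, 7}; Z3 = {1, 3, 4, 7}; fixed.
Sat(E[~grant U EG (grant & full)]) = {1, 3, 4, 7}
Sat(AX E[~grant U EG (grant & full)]) = {s : every successor in {1, 3, 4, 7}} = {3, 4}
4 ∈ Sat(AX E[~grant U EG (grant & full)]) = {3, 4}, so the formula holds at 4.

Yes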